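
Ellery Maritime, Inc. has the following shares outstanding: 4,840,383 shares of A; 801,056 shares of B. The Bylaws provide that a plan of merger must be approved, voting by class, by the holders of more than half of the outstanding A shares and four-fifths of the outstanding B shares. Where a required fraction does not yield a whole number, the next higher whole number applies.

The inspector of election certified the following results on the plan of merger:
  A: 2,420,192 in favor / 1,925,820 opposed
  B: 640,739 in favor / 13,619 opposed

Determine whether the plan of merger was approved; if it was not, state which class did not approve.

Not approved — the B shares did not give the required vote.

A: a majority of 4840383 is 2420192; 2,420,192 required, 2,420,192 in favor — approved.
B: 4/5 of 801056 = 640844.80, rounded up to 640845; 640,845 required, 640,739 in favor — not approved.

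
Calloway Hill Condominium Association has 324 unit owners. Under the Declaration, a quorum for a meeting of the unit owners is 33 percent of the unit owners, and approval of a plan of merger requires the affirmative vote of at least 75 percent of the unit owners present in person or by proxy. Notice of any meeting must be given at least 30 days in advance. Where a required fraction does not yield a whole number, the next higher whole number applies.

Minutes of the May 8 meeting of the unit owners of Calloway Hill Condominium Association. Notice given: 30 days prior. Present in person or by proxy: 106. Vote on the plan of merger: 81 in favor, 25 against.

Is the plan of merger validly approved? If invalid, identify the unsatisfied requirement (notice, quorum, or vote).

Invalid — quorum requirement not satisfied.

Notice: 30 days given; 30 required. Satisfied.
Quorum: 33% of 324 = 106.92, rounded up to 107; 106 present. Not satisfied.
Vote: requires three-fourths of those present (106); 3/4 of 106 = 79.50, rounded up to 80, so 80 needed; 81 in favor. Satisfied.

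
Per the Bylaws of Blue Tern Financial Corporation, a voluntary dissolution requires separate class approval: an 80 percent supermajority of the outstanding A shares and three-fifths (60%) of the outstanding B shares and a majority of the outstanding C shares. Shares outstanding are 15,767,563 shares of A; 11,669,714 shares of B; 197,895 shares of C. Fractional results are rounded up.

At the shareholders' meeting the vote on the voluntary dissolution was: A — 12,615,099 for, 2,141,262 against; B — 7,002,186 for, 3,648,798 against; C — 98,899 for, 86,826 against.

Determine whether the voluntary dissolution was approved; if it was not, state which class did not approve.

Not approved — the C shares did not give the required vote.

A: 4/5 of 15767563 = 12614050.40, rounded up to 12614051; 12,614,051 required, 12,615,099 in favor — approved.
B: 3/5 of 11669714 = 7001828.40, rounded up to 7001829; 7,001,829 required, 7,002,186 in favor — approved.
C: a majority of 197895 is 98948; 98,948 required, 98,899 in favor — not approved.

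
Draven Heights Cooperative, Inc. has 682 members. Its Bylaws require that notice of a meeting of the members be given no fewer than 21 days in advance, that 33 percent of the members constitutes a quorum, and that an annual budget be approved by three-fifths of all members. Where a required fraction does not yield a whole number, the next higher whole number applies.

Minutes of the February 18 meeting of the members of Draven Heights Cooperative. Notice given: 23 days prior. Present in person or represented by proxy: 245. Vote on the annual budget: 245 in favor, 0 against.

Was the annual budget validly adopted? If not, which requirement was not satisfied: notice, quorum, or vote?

Invalid — vote requirement not satisfied.

Notice: 23 days given; 21 required. Satisfied.
Quorum: 33% of 682 = 225.06, rounded up to 226; 245 present. Satisfied.
Vote: requires three-fifths of all members (682); 3/5 of 682 = 409.20, rounded up to 410, so 410 needed; 245 in favor. Not satisfied.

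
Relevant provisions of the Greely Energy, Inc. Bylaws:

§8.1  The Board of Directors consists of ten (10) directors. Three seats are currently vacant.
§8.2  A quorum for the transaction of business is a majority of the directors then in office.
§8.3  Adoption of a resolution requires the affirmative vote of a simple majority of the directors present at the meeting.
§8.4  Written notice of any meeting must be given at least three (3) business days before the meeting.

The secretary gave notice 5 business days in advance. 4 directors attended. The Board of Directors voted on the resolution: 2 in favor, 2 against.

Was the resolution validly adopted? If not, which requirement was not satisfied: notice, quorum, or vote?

Notice: 5 business days given; 3 required (5 ≥ 3). Satisfied.
Quorum: 4 present; quorum is 4. Satisfied.
Vote: the resolution requires a majority of the directors present (4). A majority of 4 is 3, so 3 affirmative votes are needed; 2 voted in favor. Not satisfied.

Invalid — vote requirement not satisfied.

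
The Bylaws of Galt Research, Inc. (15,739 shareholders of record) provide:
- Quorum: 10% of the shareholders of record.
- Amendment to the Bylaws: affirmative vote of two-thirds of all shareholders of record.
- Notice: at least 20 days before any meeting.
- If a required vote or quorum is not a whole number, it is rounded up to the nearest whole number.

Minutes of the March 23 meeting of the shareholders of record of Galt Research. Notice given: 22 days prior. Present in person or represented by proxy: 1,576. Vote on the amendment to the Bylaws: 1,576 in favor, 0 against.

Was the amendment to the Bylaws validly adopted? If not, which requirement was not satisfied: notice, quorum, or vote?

Notice: 22 days given; 20 required. Satisfied.
Quorum: 10% of 15,739 = 1,573.90, rounded up to 1,574; 1,576 present. Satisfied.
Vote: requires two-thirds of all shareholders of record (15,739); 2/3 of 15739 = 10492.67, rounded up to 10493, so 10,493 needed; 1,576 in favor. Not satisfied.

Invalid — vote requirement not satisfied.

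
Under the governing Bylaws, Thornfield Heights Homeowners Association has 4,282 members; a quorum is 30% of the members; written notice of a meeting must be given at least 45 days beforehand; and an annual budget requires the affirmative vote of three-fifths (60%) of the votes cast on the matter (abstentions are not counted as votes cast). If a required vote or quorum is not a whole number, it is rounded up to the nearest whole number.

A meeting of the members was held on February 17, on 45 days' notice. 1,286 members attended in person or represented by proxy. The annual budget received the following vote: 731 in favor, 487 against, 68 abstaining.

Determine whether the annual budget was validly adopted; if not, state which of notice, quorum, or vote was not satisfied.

Valid — all requirements satisfied.

Notice: 45 days given; 45 required. Satisfied.
Quorum: 30% of 4,282 = 1,284.60, rounded up to 1,285; 1,286 present. Satisfied.
Vote: requires three-fifths of the votes cast (1,286 − 68 abstaining = 1,218); 3/5 of 1218 = 730.80, rounded up to 731, so 731 needed; 731 in favor. Satisfied.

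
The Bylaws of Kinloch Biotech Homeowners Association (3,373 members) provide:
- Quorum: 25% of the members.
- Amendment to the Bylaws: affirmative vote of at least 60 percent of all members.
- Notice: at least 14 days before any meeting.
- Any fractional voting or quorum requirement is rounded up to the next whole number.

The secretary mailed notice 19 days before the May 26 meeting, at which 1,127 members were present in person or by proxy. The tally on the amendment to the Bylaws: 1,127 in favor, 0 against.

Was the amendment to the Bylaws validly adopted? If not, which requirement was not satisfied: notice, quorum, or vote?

Notice: 19 days given; 14 required. Satisfied.
Quorum: 25% of 3,373 = 843.25, rounded up to 844; 1,127 present. Satisfied.
Vote: requires three-fifths of all members (3,373); 3/5 of 3373 = 2023.80, rounded up to 2024, so 2,024 needed; 1,127 in favor. Not satisfied.

Invalid — vote requirement not satisfied.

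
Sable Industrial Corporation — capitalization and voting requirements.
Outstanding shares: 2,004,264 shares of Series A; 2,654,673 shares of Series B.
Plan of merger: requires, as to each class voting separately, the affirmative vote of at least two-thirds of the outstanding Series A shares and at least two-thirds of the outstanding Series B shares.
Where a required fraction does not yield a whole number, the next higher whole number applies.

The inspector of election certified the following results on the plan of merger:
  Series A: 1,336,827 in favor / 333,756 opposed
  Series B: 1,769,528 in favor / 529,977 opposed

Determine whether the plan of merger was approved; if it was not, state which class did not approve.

Series A: 2/3 of 2004264 = 1336176; 1,336,176 required, 1,336,827 in favor — approved.
Series B: 2/3 of 2654673 = 1769782; 1,769,782 required, 1,769,528 in favor — not approved.

Not approved — the Series B shares did not give the required vote.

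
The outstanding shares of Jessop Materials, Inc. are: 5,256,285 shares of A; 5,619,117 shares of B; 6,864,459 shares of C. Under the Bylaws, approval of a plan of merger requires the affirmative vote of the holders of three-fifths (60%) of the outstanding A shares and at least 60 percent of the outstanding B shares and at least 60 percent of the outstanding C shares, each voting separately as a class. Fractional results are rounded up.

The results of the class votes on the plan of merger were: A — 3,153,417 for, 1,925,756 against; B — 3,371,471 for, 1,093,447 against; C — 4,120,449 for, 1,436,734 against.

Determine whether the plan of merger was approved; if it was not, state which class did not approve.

A: 3/5 of 5256285 = 3153771; 3,153,771 required, 3,153,417 in favor — not approved.
B: 3/5 of 5619117 = 3371470.20, rounded up to 3371471; 3,371,471 required, 3,371,471 in favor — approved.
C: 3/5 of 6864459 = 4118675.40, rounded up to 4118676; 4,118,676 required, 4,120,449 in favor — approved.

Not approved — the A shares did not give the required vote.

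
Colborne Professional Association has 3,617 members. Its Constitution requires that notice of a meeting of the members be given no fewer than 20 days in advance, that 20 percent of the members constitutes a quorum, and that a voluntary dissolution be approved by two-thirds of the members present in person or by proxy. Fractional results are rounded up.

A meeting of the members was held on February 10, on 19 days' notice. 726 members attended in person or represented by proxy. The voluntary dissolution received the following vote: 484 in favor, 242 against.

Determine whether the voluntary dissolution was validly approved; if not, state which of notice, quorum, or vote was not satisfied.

Notice: 19 days given; 20 required. Not satisfied.
Quorum: 20% of 3,617 = 723.40, rounded up to 724; 726 present. Satisfied.
Vote: requires two-thirds of those present (726); 2/3 of 726 = 484, so 484 needed; 484 in favor. Satisfied.

Invalid — notice requirement not satisfied.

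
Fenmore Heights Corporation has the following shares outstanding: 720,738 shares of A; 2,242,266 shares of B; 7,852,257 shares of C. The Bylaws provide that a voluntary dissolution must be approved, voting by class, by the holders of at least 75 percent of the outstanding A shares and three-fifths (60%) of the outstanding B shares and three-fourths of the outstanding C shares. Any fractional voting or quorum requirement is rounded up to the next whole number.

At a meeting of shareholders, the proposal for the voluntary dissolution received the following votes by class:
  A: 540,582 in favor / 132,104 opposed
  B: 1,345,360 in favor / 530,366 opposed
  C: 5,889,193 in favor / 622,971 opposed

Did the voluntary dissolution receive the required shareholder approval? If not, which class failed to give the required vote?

Approved — every class gave the required vote.

A: 3/4 of 720738 = 540553.50, rounded up to 540554; 540,554 required, 540,582 in favor — approved.
B: 3/5 of 2242266 = 1345359.60, rounded up to 1345360; 1,345,360 required, 1,345,360 in favor — approved.
C: 3/4 of 7852257 = 5889192.75, rounded up to 5889193; 5,889,193 required, 5,889,193 in favor — approved.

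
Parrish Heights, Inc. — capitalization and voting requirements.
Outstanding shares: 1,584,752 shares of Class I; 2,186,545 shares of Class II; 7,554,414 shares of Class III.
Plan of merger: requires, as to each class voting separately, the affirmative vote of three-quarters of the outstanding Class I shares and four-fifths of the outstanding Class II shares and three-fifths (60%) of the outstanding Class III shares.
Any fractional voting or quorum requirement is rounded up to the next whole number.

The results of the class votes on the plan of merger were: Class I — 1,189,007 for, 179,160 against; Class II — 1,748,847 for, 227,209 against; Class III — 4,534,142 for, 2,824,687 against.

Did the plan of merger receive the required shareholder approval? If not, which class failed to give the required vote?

Class I: 3/4 of 1584752 = 1188564; 1,188,564 required, 1,189,007 in favor — approved.
Class II: 4/5 of 2186545 = 1749236; 1,749,236 required, 1,748,847 in favor — not approved.
Class III: 3/5 of 7554414 = 4532648.40, rounded up to 4532649; 4,532,649 required, 4,534,142 in favor — approved.

Not approved — the Class II shares did not give the required vote.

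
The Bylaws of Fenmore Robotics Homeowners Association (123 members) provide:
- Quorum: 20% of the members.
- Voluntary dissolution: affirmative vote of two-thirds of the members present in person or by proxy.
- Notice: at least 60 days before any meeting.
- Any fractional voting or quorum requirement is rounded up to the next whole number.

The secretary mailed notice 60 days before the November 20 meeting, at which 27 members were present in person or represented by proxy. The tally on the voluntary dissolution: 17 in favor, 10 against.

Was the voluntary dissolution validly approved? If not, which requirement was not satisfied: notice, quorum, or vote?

Invalid — vote requirement not satisfied.

Notice: 60 days given; 60 required. Satisfied.
Quorum: 20% of 123 = 24.60, rounded up to 25; 27 present. Satisfied.
Vote: requires two-thirds of those present (27); 2/3 of 27 = 18, so 18 needed; 17 in favor. Not satisfied.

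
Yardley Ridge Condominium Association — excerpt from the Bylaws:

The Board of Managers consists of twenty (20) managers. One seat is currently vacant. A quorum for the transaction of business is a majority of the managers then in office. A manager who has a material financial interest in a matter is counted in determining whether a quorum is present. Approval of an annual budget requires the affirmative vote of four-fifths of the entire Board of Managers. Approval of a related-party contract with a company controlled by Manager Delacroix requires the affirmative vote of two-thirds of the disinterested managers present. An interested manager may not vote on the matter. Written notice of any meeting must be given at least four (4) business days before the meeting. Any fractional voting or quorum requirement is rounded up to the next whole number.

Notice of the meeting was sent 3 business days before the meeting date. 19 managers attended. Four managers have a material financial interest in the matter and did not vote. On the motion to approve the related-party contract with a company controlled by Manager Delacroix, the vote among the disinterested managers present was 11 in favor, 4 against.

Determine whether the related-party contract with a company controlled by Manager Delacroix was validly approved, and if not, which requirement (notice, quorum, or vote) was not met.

Invalid — notice requirement not satisfied.

Notice: 3 business days given; 4 required (3 < 4). Not satisfied.
Quorum: 19 present (interested managers count toward quorum); quorum is 10. Satisfied.
Vote: the related-party contract with a company controlled by Manager Delacroix requires two-thirds of the disinterested managers present (19 − 4 = 15). 2/3 of 15 = 10, so 10 affirmative votes are needed; 11 voted in favor. Satisfied.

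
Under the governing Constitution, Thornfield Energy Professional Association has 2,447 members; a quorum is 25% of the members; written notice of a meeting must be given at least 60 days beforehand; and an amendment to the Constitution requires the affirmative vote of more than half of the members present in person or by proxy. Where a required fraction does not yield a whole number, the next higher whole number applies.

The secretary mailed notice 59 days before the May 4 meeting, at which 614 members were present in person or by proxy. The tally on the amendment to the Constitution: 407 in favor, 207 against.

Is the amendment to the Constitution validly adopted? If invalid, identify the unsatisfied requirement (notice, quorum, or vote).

Invalid — notice requirement not satisfied.

Notice: 59 days given; 60 required. Not satisfied.
Quorum: 25% of 2,447 = 611.75, rounded up to 612; 614 present. Satisfied.
Vote: requires a majority of those present (614); a majority of 614 is 308, so 308 needed; 407 in favor. Satisfied.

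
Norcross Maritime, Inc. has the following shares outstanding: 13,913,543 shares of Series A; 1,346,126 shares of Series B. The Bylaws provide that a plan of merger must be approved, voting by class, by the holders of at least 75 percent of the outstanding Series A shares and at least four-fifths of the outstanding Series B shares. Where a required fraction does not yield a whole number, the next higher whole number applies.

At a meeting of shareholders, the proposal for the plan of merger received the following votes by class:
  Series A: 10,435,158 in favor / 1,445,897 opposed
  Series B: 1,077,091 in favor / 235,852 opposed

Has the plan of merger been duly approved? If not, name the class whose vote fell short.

Series A: 3/4 of 13913543 = 10435157.25, rounded up to 10435158; 10,435,158 required, 10,435,158 in favor — approved.
Series B: 4/5 of 1346126 = 1076900.80, rounded up to 1076901; 1,076,901 required, 1,077,091 in favor — approved.

Approved — every class gave the required vote.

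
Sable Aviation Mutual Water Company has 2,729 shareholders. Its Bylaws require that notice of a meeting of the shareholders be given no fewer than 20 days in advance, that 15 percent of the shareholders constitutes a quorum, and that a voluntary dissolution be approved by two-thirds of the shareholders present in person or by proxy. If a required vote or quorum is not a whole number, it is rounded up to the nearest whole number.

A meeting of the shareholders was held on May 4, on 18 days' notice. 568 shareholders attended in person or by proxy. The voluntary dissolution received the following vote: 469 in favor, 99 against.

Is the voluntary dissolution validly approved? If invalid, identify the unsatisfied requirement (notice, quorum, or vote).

Invalid — notice requirement not satisfied.

Notice: 18 days given; 20 required. Not satisfied.
Quorum: 15% of 2,729 = 409.35, rounded up to 410; 568 present. Satisfied.
Vote: requires two-thirds of those present (568); 2/3 of 568 = 378.67, rounded up to 379, so 379 needed; 469 in favor. Satisfied.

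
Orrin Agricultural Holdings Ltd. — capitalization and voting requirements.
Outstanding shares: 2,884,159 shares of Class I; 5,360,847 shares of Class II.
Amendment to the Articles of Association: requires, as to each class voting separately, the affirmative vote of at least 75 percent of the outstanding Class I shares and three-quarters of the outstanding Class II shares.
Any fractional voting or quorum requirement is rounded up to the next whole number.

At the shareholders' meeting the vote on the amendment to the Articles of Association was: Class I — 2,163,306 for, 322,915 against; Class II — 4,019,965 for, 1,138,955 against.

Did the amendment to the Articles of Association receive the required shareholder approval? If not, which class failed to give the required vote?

Class I: 3/4 of 2884159 = 2163119.25, rounded up to 2163120; 2,163,120 required, 2,163,306 in favor — approved.
Class II: 3/4 of 5360847 = 4020635.25, rounded up to 4020636; 4,020,636 required, 4,019,965 in favor — not approved.

Not approved — the Class II shares did not give the required vote.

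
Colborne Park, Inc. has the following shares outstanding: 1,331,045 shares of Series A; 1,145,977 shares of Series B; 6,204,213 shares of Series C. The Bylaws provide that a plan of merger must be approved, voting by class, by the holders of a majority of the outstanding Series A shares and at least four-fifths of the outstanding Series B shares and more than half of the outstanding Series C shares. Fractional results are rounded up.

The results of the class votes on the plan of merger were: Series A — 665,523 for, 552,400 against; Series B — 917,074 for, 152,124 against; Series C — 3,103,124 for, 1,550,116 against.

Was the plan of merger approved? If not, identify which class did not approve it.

Approved — every class gave the required vote.

Series A: a majority of 1331045 is 665523; 665,523 required, 665,523 in favor — approved.
Series B: 4/5 of 1145977 = 916781.60, rounded up to 916782; 916,782 required, 917,074 in favor — approved.
Series C: a majority of 6204213 is 3102107; 3,102,107 required, 3,103,124 in favor — approved.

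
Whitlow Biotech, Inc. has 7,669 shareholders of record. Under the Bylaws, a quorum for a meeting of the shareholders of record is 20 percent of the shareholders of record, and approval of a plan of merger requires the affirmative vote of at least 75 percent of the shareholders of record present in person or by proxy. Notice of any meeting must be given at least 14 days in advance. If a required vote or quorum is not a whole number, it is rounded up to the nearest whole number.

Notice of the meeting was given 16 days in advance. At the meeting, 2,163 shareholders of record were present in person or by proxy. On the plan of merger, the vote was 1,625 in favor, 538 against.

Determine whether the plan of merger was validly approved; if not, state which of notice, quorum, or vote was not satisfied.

Notice: 16 days given; 14 required. Satisfied.
Quorum: 20% of 7,669 = 1,533.80, rounded up to 1,534; 2,163 present. Satisfied.
Vote: requires three-fourths of those present (2,163); 3/4 of 2163 = 1622.25, rounded up to 1623, so 1,623 needed; 1,625 in favor. Satisfied.

Valid — all requirements satisfied.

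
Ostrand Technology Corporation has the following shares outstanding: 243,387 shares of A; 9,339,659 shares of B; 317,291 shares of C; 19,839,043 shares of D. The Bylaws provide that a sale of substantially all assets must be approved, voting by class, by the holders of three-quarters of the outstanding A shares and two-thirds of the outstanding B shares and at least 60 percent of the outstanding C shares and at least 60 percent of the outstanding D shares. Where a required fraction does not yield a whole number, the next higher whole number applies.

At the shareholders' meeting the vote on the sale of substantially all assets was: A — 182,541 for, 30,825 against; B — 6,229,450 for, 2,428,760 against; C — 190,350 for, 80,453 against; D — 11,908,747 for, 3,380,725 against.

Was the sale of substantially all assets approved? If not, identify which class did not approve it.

A: 3/4 of 243387 = 182540.25, rounded up to 182541; 182,541 required, 182,541 in favor — approved.
B: 2/3 of 9339659 = 6226439.33, rounded up to 6226440; 6,226,440 required, 6,229,450 in favor — approved.
C: 3/5 of 317291 = 190374.60, rounded up to 190375; 190,375 required, 190,350 in favor — not approved.
D: 3/5 of 19839043 = 11903425.80, rounded up to 11903426; 11,903,426 required, 11,908,747 in favor — approved.

Not approved — the C shares did not give the required vote.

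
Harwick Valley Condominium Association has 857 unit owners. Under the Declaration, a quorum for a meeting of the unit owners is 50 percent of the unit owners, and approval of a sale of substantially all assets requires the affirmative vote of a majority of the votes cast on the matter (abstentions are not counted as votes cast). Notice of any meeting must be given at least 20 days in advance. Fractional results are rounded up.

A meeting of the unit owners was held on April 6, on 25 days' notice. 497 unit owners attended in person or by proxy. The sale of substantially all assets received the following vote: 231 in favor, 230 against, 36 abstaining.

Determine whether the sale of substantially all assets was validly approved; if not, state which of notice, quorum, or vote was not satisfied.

Valid — all requirements satisfied.

Notice: 25 days given; 20 required. Satisfied.
Quorum: 50% of 857 = 428.50, rounded up to 429; 497 present. Satisfied.
Vote: requires a majority of the votes cast (497 − 36 abstaining = 461); a majority of 461 is 231, so 231 needed; 231 in favor. Satisfied.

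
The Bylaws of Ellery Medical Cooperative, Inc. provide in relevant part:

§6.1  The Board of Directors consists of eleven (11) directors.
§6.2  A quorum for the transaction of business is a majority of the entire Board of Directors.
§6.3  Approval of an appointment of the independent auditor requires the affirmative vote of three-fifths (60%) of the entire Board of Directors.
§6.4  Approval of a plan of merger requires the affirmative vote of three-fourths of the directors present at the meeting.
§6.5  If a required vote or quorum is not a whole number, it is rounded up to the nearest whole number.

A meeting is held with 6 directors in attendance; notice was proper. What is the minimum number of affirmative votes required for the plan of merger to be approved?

The plan of merger requires three-fourths of the directors present (6).
3/4 of 6 = 4.50, rounded up to 5.

5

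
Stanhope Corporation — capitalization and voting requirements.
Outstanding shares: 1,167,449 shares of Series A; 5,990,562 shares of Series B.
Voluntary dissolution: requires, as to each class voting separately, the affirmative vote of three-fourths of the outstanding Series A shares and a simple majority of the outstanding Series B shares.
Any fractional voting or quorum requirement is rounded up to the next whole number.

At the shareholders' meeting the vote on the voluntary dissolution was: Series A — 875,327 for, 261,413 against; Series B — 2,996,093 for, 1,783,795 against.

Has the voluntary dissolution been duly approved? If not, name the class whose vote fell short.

Series A: 3/4 of 1167449 = 875586.75, rounded up to 875587; 875,587 required, 875,327 in favor — not approved.
Series B: a majority of 5990562 is 2995282; 2,995,282 required, 2,996,093 in favor — approved.

Not approved — the Series A shares did not give the required vote.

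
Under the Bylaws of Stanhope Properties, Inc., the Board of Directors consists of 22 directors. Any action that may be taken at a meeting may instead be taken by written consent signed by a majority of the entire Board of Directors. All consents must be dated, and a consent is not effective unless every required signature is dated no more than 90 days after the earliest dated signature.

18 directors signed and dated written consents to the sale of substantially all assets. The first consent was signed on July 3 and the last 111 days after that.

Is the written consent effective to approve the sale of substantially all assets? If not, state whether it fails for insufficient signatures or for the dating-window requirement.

Not effective — dating-window requirement not satisfied.

Signatures required: a majority of 22 — a majority of 22 is 12, so 12 needed; 18 signed. Sufficient.
Dating window: the latest signature is 111 days after the earliest; the limit is 90 days. Outside the window.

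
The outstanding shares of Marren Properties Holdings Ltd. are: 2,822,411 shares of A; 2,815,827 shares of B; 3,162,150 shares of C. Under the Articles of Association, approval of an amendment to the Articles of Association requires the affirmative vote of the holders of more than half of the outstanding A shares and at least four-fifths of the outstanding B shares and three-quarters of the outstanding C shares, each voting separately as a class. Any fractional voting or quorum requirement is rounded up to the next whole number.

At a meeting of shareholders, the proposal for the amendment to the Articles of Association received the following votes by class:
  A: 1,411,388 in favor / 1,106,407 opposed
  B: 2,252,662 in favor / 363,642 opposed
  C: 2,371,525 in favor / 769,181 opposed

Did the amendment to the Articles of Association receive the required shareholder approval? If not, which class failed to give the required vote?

A: a majority of 2822411 is 1411206; 1,411,206 required, 1,411,388 in favor — approved.
B: 4/5 of 2815827 = 2252661.60, rounded up to 2252662; 2,252,662 required, 2,252,662 in favor — approved.
C: 3/4 of 3162150 = 2371612.50, rounded up to 2371613; 2,371,613 required, 2,371,525 in favor — not approved.

Not approved — the C shares did not give the required vote.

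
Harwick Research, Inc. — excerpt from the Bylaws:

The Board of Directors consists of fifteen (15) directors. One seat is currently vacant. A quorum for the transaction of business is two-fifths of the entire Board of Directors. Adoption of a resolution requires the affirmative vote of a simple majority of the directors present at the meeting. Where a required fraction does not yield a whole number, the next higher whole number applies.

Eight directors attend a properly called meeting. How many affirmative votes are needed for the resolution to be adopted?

5

The resolution requires a majority of the directors present (8).
A majority of 8 is 5.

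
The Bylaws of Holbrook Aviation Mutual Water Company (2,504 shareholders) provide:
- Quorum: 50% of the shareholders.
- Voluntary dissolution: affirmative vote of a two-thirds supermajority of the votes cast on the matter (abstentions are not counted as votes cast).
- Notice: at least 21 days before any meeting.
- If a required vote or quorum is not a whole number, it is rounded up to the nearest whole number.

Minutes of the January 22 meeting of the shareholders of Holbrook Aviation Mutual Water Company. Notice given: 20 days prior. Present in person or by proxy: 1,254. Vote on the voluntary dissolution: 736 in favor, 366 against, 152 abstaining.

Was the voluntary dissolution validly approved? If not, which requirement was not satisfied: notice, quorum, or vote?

Invalid — notice requirement not satisfied.

Notice: 20 days given; 21 required. Not satisfied.
Quorum: 50% of 2,504 = 1,252; 1,254 present. Satisfied.
Vote: requires two-thirds of the votes cast (1,254 − 152 abstaining = 1,102); 2/3 of 1102 = 734.67, rounded up to 735, so 735 needed; 736 in favor. Satisfied.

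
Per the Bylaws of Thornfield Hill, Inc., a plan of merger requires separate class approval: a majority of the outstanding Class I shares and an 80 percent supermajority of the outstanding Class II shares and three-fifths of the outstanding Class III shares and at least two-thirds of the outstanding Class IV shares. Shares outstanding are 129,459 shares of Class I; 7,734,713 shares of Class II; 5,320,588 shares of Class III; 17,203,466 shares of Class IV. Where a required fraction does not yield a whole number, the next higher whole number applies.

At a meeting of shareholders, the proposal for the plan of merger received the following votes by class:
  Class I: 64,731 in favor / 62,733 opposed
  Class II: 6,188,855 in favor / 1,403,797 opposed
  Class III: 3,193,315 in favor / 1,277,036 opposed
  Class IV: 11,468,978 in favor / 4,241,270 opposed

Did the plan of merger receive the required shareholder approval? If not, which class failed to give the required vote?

Class I: a majority of 129459 is 64730; 64,730 required, 64,731 in favor — approved.
Class II: 4/5 of 7734713 = 6187770.40, rounded up to 6187771; 6,187,771 required, 6,188,855 in favor — approved.
Class III: 3/5 of 5320588 = 3192352.80, rounded up to 3192353; 3,192,353 required, 3,193,315 in favor — approved.
Class IV: 2/3 of 17203466 = 11468977.33, rounded up to 11468978; 11,468,978 required, 11,468,978 in favor — approved.

Approved — every class gave the required vote.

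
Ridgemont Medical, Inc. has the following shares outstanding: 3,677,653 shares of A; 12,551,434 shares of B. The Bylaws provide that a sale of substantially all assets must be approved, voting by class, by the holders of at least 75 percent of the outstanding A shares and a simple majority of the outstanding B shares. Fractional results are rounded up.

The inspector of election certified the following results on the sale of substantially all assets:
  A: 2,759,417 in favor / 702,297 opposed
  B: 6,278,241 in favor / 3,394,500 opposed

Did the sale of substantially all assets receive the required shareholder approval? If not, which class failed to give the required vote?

Approved — every class gave the required vote.

A: 3/4 of 3677653 = 2758239.75, rounded up to 2758240; 2,758,240 required, 2,759,417 in favor — approved.
B: a majority of 12551434 is 6275718; 6,275,718 required, 6,278,241 in favor — approved.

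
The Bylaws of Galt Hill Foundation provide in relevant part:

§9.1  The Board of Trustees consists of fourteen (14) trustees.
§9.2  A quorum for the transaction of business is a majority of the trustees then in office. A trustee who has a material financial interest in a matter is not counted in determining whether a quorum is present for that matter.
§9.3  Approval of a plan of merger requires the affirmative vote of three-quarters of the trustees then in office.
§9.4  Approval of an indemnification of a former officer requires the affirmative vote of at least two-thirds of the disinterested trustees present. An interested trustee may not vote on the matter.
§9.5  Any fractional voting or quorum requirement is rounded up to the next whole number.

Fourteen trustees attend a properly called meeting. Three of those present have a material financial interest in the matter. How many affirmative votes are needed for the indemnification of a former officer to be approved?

The indemnification of a former officer requires two-thirds of the disinterested trustees present (14 − 3 = 11).
2/3 of 11 = 7.33, rounded up to 8.

8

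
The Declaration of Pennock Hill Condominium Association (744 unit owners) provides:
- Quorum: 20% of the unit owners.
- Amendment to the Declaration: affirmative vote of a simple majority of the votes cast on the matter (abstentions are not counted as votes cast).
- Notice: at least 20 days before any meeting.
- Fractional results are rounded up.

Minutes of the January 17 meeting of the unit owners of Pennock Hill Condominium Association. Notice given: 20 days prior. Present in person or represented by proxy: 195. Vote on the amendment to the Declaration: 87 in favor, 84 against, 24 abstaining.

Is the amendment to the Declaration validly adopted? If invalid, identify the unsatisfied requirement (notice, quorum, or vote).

Notice: 20 days given; 20 required. Satisfied.
Quorum: 20% of 744 = 148.80, rounded up to 149; 195 present. Satisfied.
Vote: requires a majority of the votes cast (195 − 24 abstaining = 171); a majority of 171 is 86, so 86 needed; 87 in favor. Satisfied.

Valid — all requirements satisfied.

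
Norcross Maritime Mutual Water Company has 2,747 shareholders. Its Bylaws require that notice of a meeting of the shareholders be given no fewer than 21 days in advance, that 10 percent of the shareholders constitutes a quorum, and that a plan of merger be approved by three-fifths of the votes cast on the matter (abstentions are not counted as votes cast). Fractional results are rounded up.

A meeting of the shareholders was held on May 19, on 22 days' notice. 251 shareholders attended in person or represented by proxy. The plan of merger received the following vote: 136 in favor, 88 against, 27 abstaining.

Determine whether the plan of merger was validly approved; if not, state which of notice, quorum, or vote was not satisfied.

Invalid — quorum requirement not satisfied.

Notice: 22 days given; 21 required. Satisfied.
Quorum: 10% of 2,747 = 274.70, rounded up to 275; 251 present. Not satisfied.
Vote: requires three-fifths of the votes cast (251 − 27 abstaining = 224); 3/5 of 224 = 134.40, rounded up to 135, so 135 needed; 136 in favor. Satisfied.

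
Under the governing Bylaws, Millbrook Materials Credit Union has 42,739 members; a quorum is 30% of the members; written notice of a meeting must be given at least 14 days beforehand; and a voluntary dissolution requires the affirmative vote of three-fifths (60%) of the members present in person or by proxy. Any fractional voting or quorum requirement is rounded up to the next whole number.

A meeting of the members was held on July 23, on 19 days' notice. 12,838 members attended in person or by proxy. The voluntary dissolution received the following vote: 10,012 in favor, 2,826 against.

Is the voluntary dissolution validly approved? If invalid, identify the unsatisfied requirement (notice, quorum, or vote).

Valid — all requirements satisfied.

Notice: 19 days given; 14 required. Satisfied.
Quorum: 30% of 42,739 = 12,821.70, rounded up to 12,822; 12,838 present. Satisfied.
Vote: requires three-fifths of those present (12,838); 3/5 of 12838 = 7702.80, rounded up to 7703, so 7,703 needed; 10,012 in favor. Satisfied.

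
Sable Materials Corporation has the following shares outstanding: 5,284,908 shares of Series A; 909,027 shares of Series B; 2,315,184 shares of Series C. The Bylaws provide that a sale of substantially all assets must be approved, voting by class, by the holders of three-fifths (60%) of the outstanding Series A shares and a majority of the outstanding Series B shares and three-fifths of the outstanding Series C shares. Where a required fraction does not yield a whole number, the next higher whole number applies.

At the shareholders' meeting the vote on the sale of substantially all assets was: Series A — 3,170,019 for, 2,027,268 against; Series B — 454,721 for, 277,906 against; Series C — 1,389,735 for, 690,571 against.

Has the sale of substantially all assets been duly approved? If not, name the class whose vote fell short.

Not approved — the Series A shares did not give the required vote.

Series A: 3/5 of 5284908 = 3170944.80, rounded up to 3170945; 3,170,945 required, 3,170,019 in favor — not approved.
Series B: a majority of 909027 is 454514; 454,514 required, 454,721 in favor — approved.
Series C: 3/5 of 2315184 = 1389110.40, rounded up to 1389111; 1,389,111 required, 1,389,735 in favor — approved.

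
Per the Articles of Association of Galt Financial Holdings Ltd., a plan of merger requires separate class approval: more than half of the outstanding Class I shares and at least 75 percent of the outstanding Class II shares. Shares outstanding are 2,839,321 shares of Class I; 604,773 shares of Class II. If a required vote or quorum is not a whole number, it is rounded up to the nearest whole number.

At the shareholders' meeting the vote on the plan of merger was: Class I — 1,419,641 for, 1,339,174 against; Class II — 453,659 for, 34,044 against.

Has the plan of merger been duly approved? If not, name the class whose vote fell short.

Not approved — the Class I shares did not give the required vote.

Class I: a majority of 2839321 is 1419661; 1,419,661 required, 1,419,641 in favor — not approved.
Class II: 3/4 of 604773 = 453579.75, rounded up to 453580; 453,580 required, 453,659 in favor — approved.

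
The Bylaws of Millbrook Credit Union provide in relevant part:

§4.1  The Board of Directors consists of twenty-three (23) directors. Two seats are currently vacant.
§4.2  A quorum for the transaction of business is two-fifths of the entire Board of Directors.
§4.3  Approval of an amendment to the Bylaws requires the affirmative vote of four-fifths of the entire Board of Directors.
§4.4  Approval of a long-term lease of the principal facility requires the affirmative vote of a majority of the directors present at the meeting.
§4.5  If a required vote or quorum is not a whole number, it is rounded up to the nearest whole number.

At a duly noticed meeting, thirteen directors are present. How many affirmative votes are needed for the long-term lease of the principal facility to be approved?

7

The long-term lease of the principal facility requires a majority of the directors present (13).
A majority of 13 is 7.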